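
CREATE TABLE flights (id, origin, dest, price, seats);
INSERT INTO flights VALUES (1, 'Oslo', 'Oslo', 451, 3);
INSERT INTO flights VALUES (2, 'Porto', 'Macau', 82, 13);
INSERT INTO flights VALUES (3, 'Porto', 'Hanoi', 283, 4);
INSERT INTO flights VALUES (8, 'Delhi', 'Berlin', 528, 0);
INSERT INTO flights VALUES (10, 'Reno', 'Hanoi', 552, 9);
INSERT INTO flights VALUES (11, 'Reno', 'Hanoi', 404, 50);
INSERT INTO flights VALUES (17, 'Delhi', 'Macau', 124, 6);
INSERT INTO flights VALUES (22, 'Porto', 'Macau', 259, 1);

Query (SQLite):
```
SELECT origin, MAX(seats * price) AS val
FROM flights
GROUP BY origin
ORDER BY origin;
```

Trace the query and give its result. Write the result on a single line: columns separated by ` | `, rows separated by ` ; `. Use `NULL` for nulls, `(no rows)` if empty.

For each row compute seats * price.
Group by origin; take MAX of the expression per group.
  Delhi: ids {8, 17} → MAX(seats * price)=744
  Oslo: ids {1} → MAX(seats * price)=1353
  Porto: ids {2, 3, 22} → MAX(seats * price)=1132
  Reno: ids {10, 11} → MAX(seats * price)=20200

Delhi | 744 ; Oslo | 1353 ; Porto | 1132 ; Reno | 20200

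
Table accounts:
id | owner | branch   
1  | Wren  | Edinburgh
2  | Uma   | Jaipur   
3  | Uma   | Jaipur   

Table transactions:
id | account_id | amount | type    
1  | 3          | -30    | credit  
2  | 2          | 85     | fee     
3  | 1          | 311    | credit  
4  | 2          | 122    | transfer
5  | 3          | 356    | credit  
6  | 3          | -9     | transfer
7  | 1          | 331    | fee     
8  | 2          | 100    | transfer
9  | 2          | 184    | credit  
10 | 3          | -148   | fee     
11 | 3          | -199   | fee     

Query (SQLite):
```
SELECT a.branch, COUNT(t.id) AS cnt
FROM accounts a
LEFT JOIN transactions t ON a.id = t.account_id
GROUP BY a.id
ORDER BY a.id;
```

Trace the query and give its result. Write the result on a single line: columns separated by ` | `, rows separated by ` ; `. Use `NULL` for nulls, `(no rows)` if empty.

LEFT JOIN keeps every accounts row; unmatched ones get NULL for transactions columns.
Group by accounts.id and compute COUNT(t.id). COUNT(col) of an all-NULL group is 0.
  1: ids {3, 7} → COUNT(t.id)=2
  2: ids {2, 4, 8, 9} → COUNT(t.id)=4
  3: ids {1, 5, 6, 10, 11} → COUNT(t.id)=5

Edinburgh | 2 ; Jaipur | 4 ; Jaipur | 5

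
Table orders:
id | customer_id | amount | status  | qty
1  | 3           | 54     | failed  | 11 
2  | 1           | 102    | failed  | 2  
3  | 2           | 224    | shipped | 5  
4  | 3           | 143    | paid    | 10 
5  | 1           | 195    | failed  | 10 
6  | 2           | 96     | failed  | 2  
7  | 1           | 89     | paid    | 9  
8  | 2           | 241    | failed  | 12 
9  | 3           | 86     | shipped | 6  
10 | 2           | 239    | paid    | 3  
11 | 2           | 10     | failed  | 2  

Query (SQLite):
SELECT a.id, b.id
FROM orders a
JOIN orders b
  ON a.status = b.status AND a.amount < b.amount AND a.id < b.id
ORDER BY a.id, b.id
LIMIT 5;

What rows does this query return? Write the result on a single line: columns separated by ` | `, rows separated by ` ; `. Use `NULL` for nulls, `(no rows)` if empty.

1 | 2 ; 1 | 5 ; 1 | 6 ; 1 | 8 ; 2 | 5

Pairs (a,b) with same status, a.amount < b.amount, a.id < b.id.
status groups: failed:{1,2,5,6,8,11} paid:{4,7,10} shipped:{3,9}
Ordered by (a.id, b.id); first 5.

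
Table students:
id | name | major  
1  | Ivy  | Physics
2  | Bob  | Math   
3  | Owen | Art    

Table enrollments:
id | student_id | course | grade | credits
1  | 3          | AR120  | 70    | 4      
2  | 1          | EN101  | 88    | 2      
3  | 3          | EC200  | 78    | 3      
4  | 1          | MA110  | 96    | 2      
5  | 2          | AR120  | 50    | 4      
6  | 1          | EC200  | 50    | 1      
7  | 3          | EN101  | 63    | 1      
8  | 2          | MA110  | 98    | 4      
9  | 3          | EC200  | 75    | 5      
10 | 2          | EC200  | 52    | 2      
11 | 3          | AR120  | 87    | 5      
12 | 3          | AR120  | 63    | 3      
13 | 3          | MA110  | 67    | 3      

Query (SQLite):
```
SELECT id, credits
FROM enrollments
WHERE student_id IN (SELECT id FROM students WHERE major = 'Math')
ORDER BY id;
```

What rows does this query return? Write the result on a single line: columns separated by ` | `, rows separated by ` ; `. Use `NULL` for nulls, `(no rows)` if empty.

5 | 4 ; 8 | 4 ; 10 | 2

Inner query: students.id where major = 'Math'.
Outer: keep enrollments rows whose student_id is in that set.
Inner query → {2}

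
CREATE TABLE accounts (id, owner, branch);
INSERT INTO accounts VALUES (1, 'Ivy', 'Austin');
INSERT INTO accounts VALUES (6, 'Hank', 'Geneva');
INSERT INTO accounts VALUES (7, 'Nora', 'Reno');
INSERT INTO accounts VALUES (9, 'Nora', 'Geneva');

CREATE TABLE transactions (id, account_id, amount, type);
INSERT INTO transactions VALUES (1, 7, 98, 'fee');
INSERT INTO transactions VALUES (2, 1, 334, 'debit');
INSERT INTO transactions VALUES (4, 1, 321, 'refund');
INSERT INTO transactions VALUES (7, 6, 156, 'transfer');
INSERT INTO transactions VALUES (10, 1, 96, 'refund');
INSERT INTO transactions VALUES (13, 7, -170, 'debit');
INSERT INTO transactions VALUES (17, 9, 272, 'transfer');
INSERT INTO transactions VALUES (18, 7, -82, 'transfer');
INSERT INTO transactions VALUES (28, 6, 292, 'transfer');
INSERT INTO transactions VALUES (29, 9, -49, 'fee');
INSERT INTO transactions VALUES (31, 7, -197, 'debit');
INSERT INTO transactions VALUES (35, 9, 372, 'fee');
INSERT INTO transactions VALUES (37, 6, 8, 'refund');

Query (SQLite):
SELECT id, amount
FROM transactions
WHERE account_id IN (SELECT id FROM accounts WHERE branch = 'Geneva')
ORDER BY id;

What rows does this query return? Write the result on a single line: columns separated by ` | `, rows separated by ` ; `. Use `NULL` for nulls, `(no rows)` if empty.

7 | 156 ; 17 | 272 ; 28 | 292 ; 29 | -49 ; 35 | 372 ; 37 | 8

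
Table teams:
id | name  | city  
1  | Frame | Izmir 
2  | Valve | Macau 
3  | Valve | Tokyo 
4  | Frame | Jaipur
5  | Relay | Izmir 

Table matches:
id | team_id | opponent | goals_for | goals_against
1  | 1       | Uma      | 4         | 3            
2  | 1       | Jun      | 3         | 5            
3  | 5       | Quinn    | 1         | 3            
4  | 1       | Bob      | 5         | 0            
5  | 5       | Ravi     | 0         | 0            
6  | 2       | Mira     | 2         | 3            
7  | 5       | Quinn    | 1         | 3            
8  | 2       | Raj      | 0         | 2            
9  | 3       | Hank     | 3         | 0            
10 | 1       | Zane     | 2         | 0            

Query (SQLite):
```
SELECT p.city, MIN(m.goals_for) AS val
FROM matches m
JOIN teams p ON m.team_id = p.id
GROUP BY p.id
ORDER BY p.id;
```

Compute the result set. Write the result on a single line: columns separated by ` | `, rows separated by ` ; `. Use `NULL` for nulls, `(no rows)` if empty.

Izmir | 2 ; Macau | 0 ; Tokyo | 3 ; Izmir | 0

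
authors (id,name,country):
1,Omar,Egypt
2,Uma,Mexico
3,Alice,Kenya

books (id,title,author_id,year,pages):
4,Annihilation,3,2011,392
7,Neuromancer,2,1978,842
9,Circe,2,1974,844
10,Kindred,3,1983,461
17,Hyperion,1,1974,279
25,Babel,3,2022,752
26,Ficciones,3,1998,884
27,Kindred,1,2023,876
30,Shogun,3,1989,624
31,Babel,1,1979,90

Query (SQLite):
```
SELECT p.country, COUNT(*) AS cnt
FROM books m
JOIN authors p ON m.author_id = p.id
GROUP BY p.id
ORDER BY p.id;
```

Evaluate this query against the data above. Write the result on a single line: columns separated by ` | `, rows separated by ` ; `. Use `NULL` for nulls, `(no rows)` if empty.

Join each books row to its authors via author_id.
Group joined rows by authors.id; compute COUNT(*) per group.
  1: ids {17, 27, 31} → COUNT(*)=3
  2: ids {7, 9} → COUNT(*)=2
  3: ids {4, 10, 25, 26, 30} → COUNT(*)=5

Egypt | 3 ; Mexico | 2 ; Kenya | 5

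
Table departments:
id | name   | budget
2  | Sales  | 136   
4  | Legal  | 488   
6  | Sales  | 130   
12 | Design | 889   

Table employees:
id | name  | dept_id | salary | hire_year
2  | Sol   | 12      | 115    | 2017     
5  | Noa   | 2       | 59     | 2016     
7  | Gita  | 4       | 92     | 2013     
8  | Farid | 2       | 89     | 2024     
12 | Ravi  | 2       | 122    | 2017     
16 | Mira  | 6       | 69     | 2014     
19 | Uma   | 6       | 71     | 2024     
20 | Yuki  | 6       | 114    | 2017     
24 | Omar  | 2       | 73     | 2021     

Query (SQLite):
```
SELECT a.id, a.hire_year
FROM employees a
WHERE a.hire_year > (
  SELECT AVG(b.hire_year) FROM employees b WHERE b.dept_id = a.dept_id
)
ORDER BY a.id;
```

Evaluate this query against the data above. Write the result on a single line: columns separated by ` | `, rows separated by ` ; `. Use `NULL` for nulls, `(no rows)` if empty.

8 | 2024 ; 19 | 2024 ; 24 | 2021

For each employees row a, compute AVG(hire_year) over rows sharing a.dept_id.
Keep row a if a.hire_year > that per-group AVG.
  dept_id=2: AVG(hire_year) = 2019.5
  dept_id=4: AVG(hire_year) = 2013.0
  dept_id=6: AVG(hire_year) = 2018.333333
  dept_id=12: AVG(hire_year) = 2017.0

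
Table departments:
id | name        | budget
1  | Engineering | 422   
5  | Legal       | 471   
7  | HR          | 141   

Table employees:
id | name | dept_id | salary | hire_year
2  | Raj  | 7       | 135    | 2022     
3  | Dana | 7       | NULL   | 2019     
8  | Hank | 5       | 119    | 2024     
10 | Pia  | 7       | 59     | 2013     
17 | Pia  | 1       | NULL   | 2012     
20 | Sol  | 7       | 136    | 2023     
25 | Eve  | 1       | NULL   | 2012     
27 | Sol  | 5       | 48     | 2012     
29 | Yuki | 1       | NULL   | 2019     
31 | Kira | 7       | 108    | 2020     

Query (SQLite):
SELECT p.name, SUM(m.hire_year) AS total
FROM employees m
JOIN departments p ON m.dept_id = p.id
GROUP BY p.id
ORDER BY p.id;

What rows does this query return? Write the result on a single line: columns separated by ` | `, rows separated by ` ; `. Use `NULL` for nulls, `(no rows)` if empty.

Engineering | 6043 ; Legal | 4036 ; HR | 10097

Join each employees row to its departments via dept_id.
Group joined rows by departments.id; compute SUM(m.hire_year) per group.
  1: ids {17, 25, 29} → SUM(m.hire_year)=6043
  5: ids {8, 27} → SUM(m.hire_year)=4036
  7: ids {2, 3, 10, 20, 31} → SUM(m.hire_year)=10097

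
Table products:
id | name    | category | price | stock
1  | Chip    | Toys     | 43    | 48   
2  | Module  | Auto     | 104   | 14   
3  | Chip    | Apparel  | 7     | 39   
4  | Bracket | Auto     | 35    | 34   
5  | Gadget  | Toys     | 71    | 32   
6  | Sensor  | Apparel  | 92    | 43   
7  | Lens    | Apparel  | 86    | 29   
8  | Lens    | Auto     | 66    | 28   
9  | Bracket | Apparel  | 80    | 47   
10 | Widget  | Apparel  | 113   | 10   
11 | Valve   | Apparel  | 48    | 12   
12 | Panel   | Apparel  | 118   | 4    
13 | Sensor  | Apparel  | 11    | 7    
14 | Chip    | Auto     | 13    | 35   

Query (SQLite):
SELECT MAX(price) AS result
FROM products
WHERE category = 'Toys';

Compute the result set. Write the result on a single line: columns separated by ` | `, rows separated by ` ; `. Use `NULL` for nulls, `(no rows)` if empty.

71

Rows where category='Toys' → price values: [43, 71].
MAX of non-NULL values = 71.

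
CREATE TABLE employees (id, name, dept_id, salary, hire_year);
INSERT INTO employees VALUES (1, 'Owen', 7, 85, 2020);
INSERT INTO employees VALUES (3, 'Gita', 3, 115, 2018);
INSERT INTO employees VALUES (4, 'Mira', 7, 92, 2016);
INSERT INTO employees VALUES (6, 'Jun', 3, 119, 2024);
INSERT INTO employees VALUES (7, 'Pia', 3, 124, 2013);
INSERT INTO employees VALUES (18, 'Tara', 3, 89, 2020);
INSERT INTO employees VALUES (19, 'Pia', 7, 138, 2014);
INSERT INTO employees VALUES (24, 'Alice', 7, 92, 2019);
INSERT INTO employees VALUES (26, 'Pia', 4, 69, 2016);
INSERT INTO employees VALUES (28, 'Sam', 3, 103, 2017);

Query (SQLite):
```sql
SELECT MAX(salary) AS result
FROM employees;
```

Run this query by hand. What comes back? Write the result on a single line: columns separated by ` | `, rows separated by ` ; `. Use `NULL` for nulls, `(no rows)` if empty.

138

All salary values: [85, 115, 92, 119, 124, 89, 138, 92, 69, 103].
MAX of non-NULL values = 138.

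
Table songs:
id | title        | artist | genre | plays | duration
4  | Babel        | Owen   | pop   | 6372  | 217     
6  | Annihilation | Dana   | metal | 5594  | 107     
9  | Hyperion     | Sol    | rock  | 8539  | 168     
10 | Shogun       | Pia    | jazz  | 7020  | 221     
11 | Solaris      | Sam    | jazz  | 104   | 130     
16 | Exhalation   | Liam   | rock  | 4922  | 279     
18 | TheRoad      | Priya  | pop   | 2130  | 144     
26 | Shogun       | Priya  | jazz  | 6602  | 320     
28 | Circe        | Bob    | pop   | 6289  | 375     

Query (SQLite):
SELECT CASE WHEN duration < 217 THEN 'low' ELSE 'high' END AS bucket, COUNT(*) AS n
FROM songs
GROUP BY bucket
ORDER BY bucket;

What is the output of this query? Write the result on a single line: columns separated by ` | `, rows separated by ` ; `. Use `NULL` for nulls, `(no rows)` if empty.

high | 5 ; low | 4

Bucket rows by duration < 217 → 'low' else 'high'; count each bucket.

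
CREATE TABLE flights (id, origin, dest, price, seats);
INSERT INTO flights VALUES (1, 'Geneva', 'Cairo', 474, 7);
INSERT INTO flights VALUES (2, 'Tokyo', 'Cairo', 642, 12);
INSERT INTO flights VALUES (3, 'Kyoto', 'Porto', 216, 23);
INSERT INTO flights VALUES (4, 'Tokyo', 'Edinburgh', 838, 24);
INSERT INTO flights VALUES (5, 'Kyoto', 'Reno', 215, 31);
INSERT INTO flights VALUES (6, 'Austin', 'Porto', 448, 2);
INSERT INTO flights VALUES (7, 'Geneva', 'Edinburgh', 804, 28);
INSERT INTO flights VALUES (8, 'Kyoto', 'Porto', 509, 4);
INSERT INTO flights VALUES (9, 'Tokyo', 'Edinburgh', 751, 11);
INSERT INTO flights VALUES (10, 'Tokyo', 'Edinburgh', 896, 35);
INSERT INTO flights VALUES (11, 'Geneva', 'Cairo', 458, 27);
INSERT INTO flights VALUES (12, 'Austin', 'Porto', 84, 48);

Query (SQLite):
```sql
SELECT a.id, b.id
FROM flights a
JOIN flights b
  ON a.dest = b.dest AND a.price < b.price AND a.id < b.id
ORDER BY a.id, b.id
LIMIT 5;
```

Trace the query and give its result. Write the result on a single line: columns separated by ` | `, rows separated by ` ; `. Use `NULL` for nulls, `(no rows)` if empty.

1 | 2 ; 3 | 6 ; 3 | 8 ; 4 | 10 ; 6 | 8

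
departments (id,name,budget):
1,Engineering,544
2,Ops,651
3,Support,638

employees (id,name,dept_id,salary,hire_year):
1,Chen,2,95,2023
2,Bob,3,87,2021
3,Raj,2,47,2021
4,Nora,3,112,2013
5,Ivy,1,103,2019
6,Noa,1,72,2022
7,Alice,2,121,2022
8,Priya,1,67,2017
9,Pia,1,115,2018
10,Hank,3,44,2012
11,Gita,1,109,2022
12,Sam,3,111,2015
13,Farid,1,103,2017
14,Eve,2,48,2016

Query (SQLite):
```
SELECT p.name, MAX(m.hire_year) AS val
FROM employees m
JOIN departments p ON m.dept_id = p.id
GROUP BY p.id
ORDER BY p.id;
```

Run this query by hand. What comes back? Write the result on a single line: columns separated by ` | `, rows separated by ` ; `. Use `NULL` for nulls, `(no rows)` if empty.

Join each employees row to its departments via dept_id.
Group joined rows by departments.id; compute MAX(m.hire_year) per group.
  1: ids {5, 6, 8, 9, 11, 13} → MAX(m.hire_year)=2022
  2: ids {1, 3, 7, 14} → MAX(m.hire_year)=2023
  3: ids {2, 4, 10, 12} → MAX(m.hire_year)=2021

Engineering | 2022 ; Ops | 2023 ; Support | 2021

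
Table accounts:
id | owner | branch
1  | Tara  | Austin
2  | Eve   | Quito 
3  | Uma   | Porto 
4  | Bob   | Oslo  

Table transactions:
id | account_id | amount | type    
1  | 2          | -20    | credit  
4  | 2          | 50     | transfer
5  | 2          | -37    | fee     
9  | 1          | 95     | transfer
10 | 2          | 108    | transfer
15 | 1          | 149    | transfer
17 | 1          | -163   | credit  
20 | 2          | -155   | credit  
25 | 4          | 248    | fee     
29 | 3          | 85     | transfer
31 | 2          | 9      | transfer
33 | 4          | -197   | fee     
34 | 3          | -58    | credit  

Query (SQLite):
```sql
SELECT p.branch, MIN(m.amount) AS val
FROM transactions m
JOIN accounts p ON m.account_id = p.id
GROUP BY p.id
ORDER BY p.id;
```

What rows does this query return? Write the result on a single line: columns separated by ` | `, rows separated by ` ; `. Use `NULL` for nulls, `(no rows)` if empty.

Austin | -163 ; Quito | -155 ; Porto | -58 ; Oslo | -197

Join each transactions row to its accounts via account_id.
Group joined rows by accounts.id; compute MIN(m.amount) per group.
  1: ids {9, 15, 17} → MIN(m.amount)=-163
  2: ids {1, 4, 5, 10, 20, 31} → MIN(m.amount)=-155
  3: ids {29, 34} → MIN(m.amount)=-58
  4: ids {25, 33} → MIN(m.amount)=-197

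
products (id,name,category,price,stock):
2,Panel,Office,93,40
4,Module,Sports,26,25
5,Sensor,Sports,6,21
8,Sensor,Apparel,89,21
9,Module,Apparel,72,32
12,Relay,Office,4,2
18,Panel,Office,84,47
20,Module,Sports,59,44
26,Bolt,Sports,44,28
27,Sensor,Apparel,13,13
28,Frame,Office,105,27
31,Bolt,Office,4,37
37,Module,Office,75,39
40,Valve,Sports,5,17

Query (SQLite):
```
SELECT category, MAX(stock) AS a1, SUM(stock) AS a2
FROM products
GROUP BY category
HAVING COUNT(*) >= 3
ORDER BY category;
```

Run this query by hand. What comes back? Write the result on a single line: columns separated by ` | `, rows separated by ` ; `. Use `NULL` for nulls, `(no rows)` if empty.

Group products by category.
Per group compute: MAX(stock), SUM(stock).
HAVING: drop groups with fewer than 3 rows.
  Apparel: ids {8, 9, 27} → MAX(stock)=32, SUM(stock)=66
  Office: ids {2, 12, 18, 28, 31, 37} → MAX(stock)=47, SUM(stock)=192
  Sports: ids {4, 5, 20, 26, 40} → MAX(stock)=44, SUM(stock)=135

Apparel | 32 | 66 ; Office | 47 | 192 ; Sports | 44 | 135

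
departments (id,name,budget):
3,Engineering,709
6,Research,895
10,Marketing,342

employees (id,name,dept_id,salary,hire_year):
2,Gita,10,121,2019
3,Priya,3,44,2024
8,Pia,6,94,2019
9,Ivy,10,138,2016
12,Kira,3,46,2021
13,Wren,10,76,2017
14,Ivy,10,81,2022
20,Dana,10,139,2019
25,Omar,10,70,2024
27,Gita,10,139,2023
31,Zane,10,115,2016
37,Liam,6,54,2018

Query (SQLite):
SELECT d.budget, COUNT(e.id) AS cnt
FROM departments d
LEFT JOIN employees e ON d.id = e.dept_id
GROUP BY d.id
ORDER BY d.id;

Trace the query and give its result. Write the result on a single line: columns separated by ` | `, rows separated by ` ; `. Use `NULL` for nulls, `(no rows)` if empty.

LEFT JOIN keeps every departments row; unmatched ones get NULL for employees columns.
Group by departments.id and compute COUNT(e.id). COUNT(col) of an all-NULL group is 0.
  3: ids {3, 12} → COUNT(e.id)=2
  6: ids {8, 37} → COUNT(e.id)=2
  10: ids {2, 9, 13, 14, 20, 25, 27, 31} → COUNT(e.id)=8

709 | 2 ; 895 | 2 ; 342 | 8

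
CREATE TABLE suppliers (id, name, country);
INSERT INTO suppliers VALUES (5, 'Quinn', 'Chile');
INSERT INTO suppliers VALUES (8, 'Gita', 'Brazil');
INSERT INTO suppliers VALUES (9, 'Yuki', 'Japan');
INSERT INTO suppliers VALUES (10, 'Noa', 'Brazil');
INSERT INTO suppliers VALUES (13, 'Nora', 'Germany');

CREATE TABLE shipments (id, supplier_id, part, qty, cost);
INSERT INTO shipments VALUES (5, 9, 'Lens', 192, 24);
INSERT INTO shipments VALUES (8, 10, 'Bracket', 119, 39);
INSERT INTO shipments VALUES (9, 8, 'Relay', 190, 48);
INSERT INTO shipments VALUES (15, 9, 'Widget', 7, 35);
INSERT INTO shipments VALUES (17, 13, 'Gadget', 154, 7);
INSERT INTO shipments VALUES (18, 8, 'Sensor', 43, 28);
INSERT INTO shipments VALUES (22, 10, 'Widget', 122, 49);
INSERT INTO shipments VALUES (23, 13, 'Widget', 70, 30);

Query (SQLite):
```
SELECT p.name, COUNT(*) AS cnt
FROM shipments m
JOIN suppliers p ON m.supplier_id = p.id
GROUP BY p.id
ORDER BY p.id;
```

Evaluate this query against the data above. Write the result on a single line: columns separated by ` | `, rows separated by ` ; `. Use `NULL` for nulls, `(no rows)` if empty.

Join each shipments row to its suppliers via supplier_id.
Group joined rows by suppliers.id; compute COUNT(*) per group.
  8: ids {9, 18} → COUNT(*)=2
  9: ids {5, 15} → COUNT(*)=2
  10: ids {8, 22} → COUNT(*)=2
  13: ids {17, 23} → COUNT(*)=2

Gita | 2 ; Yuki | 2 ; Noa | 2 ; Nora | 2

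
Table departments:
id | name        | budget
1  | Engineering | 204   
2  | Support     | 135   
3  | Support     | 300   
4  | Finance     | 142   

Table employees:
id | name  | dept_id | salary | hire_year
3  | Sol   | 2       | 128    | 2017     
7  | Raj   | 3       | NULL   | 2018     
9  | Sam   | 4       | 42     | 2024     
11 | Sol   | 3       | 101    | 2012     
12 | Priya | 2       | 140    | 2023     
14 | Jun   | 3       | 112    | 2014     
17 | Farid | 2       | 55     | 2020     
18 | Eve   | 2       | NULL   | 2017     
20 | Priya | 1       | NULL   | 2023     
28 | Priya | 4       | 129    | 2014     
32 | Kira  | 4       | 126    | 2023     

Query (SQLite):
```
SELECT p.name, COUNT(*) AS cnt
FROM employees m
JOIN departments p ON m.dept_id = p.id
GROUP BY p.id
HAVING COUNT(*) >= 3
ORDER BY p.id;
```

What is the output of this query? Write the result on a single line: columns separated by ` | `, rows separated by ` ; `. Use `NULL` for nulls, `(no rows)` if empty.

Support | 4 ; Support | 3 ; Finance | 3

Join each employees row to its departments via dept_id.
Group joined rows by departments.id; compute COUNT(*) per group.
HAVING: keep groups with count ≥ 3.
  1: ids {20} → COUNT(*)=1
  2: ids {3, 12, 17, 18} → COUNT(*)=4
  3: ids {7, 11, 14} → COUNT(*)=3
  4: ids {9, 28, 32} → COUNT(*)=3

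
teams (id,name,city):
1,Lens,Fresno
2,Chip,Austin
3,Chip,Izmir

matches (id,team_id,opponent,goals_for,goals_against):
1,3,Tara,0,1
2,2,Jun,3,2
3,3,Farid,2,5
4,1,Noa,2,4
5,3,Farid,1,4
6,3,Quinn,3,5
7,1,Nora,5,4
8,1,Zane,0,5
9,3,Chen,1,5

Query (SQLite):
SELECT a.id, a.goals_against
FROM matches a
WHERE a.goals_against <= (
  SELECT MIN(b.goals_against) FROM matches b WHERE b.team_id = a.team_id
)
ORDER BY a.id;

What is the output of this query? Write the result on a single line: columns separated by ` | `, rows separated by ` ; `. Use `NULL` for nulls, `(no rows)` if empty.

For each matches row a, compute MIN(goals_against) over rows sharing a.team_id.
Keep row a if a.goals_against <= that per-group MIN.
  team_id=1: MIN(goals_against) = 4
  team_id=2: MIN(goals_against) = 2
  team_id=3: MIN(goals_against) = 1

1 | 1 ; 2 | 2 ; 4 | 4 ; 7 | 4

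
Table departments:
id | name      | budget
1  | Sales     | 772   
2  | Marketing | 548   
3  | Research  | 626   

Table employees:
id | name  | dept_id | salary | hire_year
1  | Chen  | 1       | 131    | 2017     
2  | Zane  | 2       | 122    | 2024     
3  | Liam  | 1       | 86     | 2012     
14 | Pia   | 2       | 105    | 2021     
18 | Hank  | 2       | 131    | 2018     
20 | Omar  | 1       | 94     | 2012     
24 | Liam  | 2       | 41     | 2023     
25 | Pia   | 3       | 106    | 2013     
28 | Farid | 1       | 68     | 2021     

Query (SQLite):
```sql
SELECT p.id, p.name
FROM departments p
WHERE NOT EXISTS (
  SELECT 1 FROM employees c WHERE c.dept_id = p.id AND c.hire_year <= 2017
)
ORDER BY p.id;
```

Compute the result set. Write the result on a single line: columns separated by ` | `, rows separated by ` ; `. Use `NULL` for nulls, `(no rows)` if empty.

For each departments row, check whether any employees with matching dept_id has hire_year <= 2017.
Keep rows where that is false.

2 | Marketing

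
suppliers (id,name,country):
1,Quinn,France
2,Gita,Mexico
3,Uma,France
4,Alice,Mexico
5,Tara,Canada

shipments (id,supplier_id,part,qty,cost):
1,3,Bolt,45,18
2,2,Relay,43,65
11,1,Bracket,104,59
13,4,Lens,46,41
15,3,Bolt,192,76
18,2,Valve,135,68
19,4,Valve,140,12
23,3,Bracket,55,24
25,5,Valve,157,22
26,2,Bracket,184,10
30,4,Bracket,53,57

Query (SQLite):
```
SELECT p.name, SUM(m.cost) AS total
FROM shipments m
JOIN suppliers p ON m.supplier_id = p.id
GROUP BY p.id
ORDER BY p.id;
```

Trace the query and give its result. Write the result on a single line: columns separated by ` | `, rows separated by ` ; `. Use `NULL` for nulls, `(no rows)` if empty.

Join each shipments row to its suppliers via supplier_id.
Group joined rows by suppliers.id; compute SUM(m.cost) per group.
  1: ids {11} → SUM(m.cost)=59
  2: ids {2, 18, 26} → SUM(m.cost)=143
  3: ids {1, 15, 23} → SUM(m.cost)=118
  4: ids {13, 19, 30} → SUM(m.cost)=110
  5: ids {25} → SUM(m.cost)=22

Quinn | 59 ; Gita | 143 ; Uma | 118 ; Alice | 110 ; Tara | 22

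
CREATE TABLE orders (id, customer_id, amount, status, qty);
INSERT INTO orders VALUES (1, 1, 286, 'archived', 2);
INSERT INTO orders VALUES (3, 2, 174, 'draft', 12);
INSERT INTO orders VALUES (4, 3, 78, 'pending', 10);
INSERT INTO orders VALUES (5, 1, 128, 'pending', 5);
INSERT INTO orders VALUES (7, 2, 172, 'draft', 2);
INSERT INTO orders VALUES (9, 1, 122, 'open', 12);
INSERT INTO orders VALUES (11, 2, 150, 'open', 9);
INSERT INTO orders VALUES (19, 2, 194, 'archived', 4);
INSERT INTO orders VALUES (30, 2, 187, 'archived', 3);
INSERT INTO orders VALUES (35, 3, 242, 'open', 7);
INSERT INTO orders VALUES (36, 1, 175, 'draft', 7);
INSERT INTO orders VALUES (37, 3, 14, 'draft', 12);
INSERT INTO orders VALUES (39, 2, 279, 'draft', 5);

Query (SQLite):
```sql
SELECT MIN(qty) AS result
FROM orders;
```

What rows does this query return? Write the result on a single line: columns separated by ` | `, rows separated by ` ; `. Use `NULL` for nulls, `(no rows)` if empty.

2

All qty values: [2, 12, 10, 5, 2, 12, 9, 4, 3, 7, 7, 12, 5].
MIN of non-NULL values = 2.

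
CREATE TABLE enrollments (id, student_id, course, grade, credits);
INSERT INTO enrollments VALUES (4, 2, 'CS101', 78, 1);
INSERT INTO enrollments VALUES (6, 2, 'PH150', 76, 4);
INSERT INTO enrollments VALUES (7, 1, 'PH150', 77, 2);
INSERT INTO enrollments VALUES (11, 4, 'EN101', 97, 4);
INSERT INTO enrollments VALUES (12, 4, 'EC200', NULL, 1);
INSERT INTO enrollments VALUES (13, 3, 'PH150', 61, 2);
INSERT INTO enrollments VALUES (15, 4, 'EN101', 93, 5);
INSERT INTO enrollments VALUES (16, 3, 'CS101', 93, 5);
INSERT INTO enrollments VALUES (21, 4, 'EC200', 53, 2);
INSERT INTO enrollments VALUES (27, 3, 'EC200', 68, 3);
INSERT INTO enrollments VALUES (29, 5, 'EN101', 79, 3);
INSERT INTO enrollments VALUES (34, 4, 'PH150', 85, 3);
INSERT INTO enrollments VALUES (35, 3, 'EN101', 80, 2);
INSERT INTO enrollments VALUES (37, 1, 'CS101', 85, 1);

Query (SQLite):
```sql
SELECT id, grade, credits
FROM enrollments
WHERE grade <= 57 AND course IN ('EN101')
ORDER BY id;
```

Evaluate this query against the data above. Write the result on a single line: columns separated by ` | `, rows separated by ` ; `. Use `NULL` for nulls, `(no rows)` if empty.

(no rows)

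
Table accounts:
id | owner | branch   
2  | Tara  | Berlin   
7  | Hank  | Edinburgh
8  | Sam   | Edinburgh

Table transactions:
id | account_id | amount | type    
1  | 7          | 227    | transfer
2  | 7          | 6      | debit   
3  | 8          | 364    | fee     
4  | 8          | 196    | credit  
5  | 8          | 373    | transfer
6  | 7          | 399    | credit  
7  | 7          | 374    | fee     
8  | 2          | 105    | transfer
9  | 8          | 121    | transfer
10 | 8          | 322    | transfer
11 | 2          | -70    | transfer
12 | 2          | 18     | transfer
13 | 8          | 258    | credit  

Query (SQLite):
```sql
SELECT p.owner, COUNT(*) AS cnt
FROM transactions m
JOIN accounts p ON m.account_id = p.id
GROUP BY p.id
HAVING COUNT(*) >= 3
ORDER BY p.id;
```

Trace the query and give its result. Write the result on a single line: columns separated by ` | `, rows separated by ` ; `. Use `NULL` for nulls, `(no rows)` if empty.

Tara | 3 ; Hank | 4 ; Sam | 6

Join each transactions row to its accounts via account_id.
Group joined rows by accounts.id; compute COUNT(*) per group.
HAVING: keep groups with count ≥ 3.
  2: ids {8, 11, 12} → COUNT(*)=3
  7: ids {1, 2, 6, 7} → COUNT(*)=4
  8: ids {3, 4, 5, 9, 10, 13} → COUNT(*)=6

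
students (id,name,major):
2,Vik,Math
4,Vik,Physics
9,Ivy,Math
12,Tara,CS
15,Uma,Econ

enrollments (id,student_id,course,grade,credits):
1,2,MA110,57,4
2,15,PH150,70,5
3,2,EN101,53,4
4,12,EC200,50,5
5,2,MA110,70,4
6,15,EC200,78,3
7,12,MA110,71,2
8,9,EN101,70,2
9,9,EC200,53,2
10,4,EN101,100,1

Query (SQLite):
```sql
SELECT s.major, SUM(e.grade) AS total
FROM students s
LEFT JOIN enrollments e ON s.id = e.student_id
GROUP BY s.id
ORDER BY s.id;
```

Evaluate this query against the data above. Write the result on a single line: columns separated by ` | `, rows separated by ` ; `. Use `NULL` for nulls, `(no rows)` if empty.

LEFT JOIN keeps every students row; unmatched ones get NULL for enrollments columns.
Group by students.id and compute SUM(e.grade). SUM over an all-NULL group is NULL.
  2: ids {1, 3, 5} → SUM(e.grade)=180
  4: ids {10} → SUM(e.grade)=100
  9: ids {8, 9} → SUM(e.grade)=123
  12: ids {4, 7} → SUM(e.grade)=121
  15: ids {2, 6} → SUM(e.grade)=148

Math | 180 ; Physics | 100 ; Math | 123 ; CS | 121 ; Econ | 148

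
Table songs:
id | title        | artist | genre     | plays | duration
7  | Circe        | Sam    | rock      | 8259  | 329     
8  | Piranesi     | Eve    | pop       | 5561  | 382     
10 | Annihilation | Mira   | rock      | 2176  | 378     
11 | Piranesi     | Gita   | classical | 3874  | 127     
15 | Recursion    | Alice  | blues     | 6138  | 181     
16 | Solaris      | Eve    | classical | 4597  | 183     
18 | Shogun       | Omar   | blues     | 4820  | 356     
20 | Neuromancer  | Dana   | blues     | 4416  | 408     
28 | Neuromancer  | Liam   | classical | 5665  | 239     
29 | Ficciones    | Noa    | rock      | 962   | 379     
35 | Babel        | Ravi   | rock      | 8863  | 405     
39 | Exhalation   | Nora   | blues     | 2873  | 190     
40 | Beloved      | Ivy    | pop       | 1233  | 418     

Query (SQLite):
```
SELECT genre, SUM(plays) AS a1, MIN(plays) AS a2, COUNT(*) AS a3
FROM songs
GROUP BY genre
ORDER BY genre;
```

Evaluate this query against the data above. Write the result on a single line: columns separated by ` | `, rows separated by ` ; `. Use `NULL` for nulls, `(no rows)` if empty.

Group songs by genre.
Per group compute: SUM(plays), MIN(plays), COUNT(*).
  blues: ids {15, 18, 20, 39} → SUM(plays)=18247, MIN(plays)=2873, COUNT(*)=4
  classical: ids {11, 16, 28} → SUM(plays)=14136, MIN(plays)=3874, COUNT(*)=3
  pop: ids {8, 40} → SUM(plays)=6794, MIN(plays)=1233, COUNT(*)=2
  rock: ids {7, 10, 29, 35} → SUM(plays)=20260, MIN(plays)=962, COUNT(*)=4

blues | 18247 | 2873 | 4 ; classical | 14136 | 3874 | 3 ; pop | 6794 | 1233 | 2 ; rock | 20260 | 962 | 4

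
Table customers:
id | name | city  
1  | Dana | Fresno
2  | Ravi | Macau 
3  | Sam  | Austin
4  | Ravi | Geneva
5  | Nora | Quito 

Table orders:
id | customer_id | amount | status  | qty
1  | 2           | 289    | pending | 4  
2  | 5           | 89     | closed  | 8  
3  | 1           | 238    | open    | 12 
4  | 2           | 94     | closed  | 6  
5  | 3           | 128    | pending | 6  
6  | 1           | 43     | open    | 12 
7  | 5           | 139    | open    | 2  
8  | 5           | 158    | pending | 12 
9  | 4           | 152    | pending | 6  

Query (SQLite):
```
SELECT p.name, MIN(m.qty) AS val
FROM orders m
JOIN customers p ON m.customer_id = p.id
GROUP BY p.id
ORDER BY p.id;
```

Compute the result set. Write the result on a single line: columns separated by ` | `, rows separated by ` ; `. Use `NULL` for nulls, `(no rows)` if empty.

Dana | 12 ; Ravi | 4 ; Sam | 6 ; Ravi | 6 ; Nora | 2

Join each orders row to its customers via customer_id.
Group joined rows by customers.id; compute MIN(m.qty) per group.
  1: ids {3, 6} → MIN(m.qty)=12
  2: ids {1, 4} → MIN(m.qty)=4
  3: ids {5} → MIN(m.qty)=6
  4: ids {9} → MIN(m.qty)=6
  5: ids {2, 7, 8} → MIN(m.qty)=2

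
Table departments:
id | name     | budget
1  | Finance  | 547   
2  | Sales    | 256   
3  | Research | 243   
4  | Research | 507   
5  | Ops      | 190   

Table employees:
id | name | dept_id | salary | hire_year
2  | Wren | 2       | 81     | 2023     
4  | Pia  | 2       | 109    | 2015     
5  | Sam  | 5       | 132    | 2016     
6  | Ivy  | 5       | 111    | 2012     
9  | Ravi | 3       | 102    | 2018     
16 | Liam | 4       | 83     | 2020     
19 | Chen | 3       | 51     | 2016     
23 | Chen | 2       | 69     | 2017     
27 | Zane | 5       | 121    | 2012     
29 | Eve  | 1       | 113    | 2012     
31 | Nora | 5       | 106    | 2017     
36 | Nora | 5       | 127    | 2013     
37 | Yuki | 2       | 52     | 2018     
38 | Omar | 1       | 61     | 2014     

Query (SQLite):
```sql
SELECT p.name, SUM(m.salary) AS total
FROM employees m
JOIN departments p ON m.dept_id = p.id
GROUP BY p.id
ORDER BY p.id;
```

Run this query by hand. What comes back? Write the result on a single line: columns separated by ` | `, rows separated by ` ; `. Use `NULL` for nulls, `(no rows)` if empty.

Join each employees row to its departments via dept_id.
Group joined rows by departments.id; compute SUM(m.salary) per group.
  1: ids {29, 38} → SUM(m.salary)=174
  2: ids {2, 4, 23, 37} → SUM(m.salary)=311
  3: ids {9, 19} → SUM(m.salary)=153
  4: ids {16} → SUM(m.salary)=83
  5: ids {5, 6, 27, 31, 36} → SUM(m.salary)=597

Finance | 174 ; Sales | 311 ; Research | 153 ; Research | 83 ; Ops | 597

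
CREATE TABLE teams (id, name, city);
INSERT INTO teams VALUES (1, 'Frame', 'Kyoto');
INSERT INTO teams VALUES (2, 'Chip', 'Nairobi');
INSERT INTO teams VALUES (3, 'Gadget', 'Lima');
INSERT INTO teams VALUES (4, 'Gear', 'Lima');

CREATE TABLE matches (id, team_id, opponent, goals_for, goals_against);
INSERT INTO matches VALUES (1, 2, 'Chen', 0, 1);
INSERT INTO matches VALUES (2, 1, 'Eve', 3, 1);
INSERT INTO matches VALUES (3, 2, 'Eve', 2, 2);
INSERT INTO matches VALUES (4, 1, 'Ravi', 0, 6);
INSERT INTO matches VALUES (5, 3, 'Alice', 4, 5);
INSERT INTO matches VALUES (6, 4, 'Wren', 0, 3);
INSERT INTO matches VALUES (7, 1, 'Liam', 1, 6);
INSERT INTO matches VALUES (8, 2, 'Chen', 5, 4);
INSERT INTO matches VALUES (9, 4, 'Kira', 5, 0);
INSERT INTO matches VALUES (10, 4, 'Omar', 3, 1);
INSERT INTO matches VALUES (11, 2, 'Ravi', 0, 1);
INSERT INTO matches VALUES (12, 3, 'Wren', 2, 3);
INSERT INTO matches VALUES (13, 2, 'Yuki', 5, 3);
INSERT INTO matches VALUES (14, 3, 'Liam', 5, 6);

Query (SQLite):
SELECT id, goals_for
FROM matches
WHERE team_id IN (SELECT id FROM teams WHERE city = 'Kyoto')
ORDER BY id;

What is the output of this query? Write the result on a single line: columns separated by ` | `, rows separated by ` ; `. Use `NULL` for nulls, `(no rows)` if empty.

Inner query: teams.id where city = 'Kyoto'.
Outer: keep matches rows whose team_id is in that set.
Inner query → {1}

2 | 3 ; 4 | 0 ; 7 | 1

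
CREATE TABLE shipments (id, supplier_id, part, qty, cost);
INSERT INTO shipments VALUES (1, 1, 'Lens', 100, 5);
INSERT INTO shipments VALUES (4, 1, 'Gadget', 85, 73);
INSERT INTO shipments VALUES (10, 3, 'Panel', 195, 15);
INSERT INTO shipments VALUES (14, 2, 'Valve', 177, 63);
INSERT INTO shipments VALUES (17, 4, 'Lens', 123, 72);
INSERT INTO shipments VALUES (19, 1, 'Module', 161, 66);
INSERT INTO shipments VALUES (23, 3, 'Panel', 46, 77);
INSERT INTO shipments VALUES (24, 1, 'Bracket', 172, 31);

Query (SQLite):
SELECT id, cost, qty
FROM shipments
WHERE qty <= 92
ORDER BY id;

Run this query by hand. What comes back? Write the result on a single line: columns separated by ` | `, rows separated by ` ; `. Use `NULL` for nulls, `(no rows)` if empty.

qty <= 92: ids {4, 23}

4 | 73 | 85 ; 23 | 77 | 46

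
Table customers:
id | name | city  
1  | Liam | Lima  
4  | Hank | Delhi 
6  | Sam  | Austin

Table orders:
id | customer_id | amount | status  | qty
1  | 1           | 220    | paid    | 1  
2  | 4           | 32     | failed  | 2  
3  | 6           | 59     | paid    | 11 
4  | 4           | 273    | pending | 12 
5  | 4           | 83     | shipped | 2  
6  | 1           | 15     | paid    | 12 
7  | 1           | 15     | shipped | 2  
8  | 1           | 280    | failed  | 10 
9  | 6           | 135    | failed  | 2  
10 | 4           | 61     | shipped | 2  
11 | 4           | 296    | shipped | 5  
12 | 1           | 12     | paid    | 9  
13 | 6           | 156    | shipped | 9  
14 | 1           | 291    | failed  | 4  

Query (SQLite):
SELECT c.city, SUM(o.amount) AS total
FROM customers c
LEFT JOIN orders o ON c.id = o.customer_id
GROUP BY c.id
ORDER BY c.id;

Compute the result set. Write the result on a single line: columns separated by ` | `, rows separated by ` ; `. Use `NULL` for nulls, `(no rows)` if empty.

LEFT JOIN keeps every customers row; unmatched ones get NULL for orders columns.
Group by customers.id and compute SUM(o.amount). SUM over an all-NULL group is NULL.
  1: ids {1, 6, 7, 8, 12, 14} → SUM(o.amount)=833
  4: ids {2, 4, 5, 10, 11} → SUM(o.amount)=745
  6: ids {3, 9, 13} → SUM(o.amount)=350

Lima | 833 ; Delhi | 745 ; Austin | 350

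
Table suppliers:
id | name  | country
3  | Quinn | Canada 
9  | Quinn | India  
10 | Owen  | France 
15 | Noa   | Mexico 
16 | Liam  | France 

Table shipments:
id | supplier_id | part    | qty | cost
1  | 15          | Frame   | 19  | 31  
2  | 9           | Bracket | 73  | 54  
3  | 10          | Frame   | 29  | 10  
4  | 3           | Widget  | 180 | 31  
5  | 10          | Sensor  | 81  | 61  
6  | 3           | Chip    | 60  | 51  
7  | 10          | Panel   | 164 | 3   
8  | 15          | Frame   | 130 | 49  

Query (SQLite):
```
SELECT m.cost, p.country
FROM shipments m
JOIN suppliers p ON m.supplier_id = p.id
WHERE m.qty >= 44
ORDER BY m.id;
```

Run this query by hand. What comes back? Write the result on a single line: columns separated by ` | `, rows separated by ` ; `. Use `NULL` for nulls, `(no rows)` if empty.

54 | India ; 31 | Canada ; 61 | France ; 51 | Canada ; 3 | France ; 49 | Mexico

Each shipments row matches the suppliers row where supplier_id = suppliers.id.
Then keep rows with m.qty >= 44.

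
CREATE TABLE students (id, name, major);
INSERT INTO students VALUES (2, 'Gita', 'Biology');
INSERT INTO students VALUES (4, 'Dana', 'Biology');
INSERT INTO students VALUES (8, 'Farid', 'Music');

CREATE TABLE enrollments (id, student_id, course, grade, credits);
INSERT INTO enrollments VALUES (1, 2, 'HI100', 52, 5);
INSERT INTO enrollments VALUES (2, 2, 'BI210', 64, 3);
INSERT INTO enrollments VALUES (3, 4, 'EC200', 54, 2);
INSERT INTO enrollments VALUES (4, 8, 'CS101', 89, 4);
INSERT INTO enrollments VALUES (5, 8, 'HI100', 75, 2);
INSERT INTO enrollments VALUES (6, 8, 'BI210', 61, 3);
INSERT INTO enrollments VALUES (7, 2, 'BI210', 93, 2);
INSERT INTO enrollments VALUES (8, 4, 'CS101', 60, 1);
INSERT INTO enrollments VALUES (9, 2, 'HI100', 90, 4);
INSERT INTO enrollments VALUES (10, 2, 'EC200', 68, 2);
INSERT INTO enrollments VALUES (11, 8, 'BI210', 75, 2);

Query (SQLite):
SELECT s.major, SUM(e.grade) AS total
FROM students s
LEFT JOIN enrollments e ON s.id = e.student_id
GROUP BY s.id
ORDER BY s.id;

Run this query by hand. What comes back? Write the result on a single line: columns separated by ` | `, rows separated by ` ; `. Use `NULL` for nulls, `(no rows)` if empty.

LEFT JOIN keeps every students row; unmatched ones get NULL for enrollments columns.
Group by students.id and compute SUM(e.grade). SUM over an all-NULL group is NULL.
  2: ids {1, 2, 7, 9, 10} → SUM(e.grade)=367
  4: ids {3, 8} → SUM(e.grade)=114
  8: ids {4, 5, 6, 11} → SUM(e.grade)=300

Biology | 367 ; Biology | 114 ; Music | 300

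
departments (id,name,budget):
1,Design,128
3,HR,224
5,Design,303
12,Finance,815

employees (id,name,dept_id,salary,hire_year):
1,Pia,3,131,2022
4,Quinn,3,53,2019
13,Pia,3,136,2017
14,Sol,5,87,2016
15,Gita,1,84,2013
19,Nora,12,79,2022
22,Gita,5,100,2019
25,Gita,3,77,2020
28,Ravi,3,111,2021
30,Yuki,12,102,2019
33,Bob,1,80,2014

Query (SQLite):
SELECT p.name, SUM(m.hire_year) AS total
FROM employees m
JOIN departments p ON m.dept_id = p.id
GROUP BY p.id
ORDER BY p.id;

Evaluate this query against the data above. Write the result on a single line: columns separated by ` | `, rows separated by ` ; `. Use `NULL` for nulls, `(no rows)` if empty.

Join each employees row to its departments via dept_id.
Group joined rows by departments.id; compute SUM(m.hire_year) per group.
  1: ids {15, 33} → SUM(m.hire_year)=4027
  3: ids {1, 4, 13, 25, 28} → SUM(m.hire_year)=10099
  5: ids {14, 22} → SUM(m.hire_year)=4035
  12: ids {19, 30} → SUM(m.hire_year)=4041

Design | 4027 ; HR | 10099 ; Design | 4035 ; Finance | 4041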